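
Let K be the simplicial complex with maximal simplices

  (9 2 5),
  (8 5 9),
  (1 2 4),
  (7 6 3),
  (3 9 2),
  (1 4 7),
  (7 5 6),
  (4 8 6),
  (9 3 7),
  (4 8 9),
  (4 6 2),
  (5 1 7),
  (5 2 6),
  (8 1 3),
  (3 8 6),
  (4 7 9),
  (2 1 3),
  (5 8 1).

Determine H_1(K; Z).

H_1 = Z^2.

K has 9 vertices, 27 edges, 18 triangles.
rank ∂_1 = 8, rank ∂_2 = 17 ⇒ b_1 = 27 − 8 − 17 = 2; all invariant factors of ∂_2 are 1 so no torsion. So H_1 ≅ Z^2.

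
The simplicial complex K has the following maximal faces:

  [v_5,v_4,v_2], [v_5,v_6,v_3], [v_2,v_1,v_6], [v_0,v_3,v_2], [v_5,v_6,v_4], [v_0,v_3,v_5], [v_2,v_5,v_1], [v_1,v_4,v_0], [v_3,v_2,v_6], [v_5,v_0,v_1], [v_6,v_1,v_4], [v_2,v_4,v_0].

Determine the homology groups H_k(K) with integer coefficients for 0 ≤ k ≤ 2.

H_0 ≅ Z,  H_1 ≅ Z/2Z,  H_2 = 0.

K has 7 vertices, 18 edges, 12 triangles.
rank ∂_0 = 0, rank ∂_1 = 6 ⇒ b_0 = 7 − 0 − 6 = 1; all invariant factors of ∂_1 are 1 so no torsion. So H_0 ≅ Z.
rank ∂_1 = 6, rank ∂_2 = 12 ⇒ b_1 = 18 − 6 − 12 = 0; ∂_2 has invariant factor(s) [2] giving torsion. So H_1 ≅ Z/2Z.
rank ∂_2 = 12, rank ∂_3 = 0 ⇒ b_2 = 12 − 12 − 0 = 0. So H_2 ≅ 0.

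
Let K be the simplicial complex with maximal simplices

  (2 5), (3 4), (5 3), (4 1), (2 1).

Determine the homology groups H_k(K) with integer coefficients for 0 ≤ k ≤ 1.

Order the vertices as 1 < 2 < 3 < 4 < 5. Listing each simplex with vertices in this order, K has dimension 1 with simplices:

  0-simplices (5): [1], [2], [3], [4], [5]
  1-simplices (5): [1,2], [1,4], [2,5], [3,4], [3,5]

Hence C_0 ≅ Z^5, C_1 ≅ Z^5.

The boundary map ∂_1: C_1 → C_0 sends each edge [p,q] (with p < q) to q − p. For instance
  ∂[1,2] = [2] − [1].
This gives a 5×5 integer matrix of rank 4; reducing to Smith normal form yields diagonal entries (1,1,1,1).

Computing H_k = (kernel of ∂_k) / (image of ∂_{k+1}):

  H_0: rank C_0 − rank ∂_1 = 5 − 4 = 1, and the invariant factors of ∂_1 are all 1, so H_0 = Z.
  H_1: rank ker ∂_1 − rank ∂_2 = (5 − 4) − 0 = 1, and there is no ∂_2, so H_1 = Z.

(K is a triangulation of the circle S^1.)

H_0 = Z,  H_1 = Z.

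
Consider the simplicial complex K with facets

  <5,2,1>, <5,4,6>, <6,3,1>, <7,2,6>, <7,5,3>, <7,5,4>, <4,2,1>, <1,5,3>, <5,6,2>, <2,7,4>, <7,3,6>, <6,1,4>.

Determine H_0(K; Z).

H_0 = Z.

Order the vertices as 1 < 2 < 3 < 4 < 5 < 6 < 7. Listing each simplex with vertices in this order, K has dimension 2 with simplices:

  0-simplices (7): [1], [2], [3], [4], [5], [6], [7]
  1-simplices (18): [1,2], [1,3], [1,4], [1,5], [1,6], [2,4], [2,5], [2,6], [2,7], [3,5], [3,6], [3,7], [4,5], [4,6], [4,7], [5,6], [5,7], [6,7]
  2-simplices (12): [1,2,4], [1,2,5], [1,3,5], [1,3,6], [1,4,6], [2,4,7], [2,5,6], [2,6,7], [3,5,7], [3,6,7], [4,5,6], [4,5,7]

giving chain groups C_0 ≅ Z^7, C_1 ≅ Z^18, C_2 ≅ Z^12.

The boundary map ∂_1: C_1 → C_0 maps an edge to its endpoints' difference, ∂[p,q] = q − p. For instance
  ∂[4,6] = [6] − [4].
The resulting 7×18 matrix has rank 6, and its Smith normal form has invariant factors (1,1,1,1,1,1).

The boundary map ∂_2: C_2 → C_1 acts by ∂[p,q,r] = [q,r] − [p,r] + [p,q]. For instance
  ∂[4,5,6] = [5,6] − [4,6] + [4,5],
  ∂[1,4,6] = [4,6] − [1,6] + [1,4].
The resulting 18×12 matrix has rank 12, and its Smith normal form has invariant factors (1,1,1,1,1,1,1,1,1,1,1,2).

Computing H_k = (kernel of ∂_k) / (image of ∂_{k+1}):

  H_0: rank C_0 − rank ∂_1 = 7 − 6 = 1, and the invariant factors of ∂_1 are all 1, so H_0 ≅ Z.

(K is a triangulation of the real projective plane RP^2.)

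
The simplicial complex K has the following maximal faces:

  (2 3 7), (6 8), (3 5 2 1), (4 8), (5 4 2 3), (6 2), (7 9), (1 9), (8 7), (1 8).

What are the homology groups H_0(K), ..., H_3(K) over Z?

H_0 ≅ Z,  H_1 ≅ Z^4,  H_2 = 0,  H_3 = 0.

Order the vertices as 1 < 2 < 3 < 4 < 5 < 6 < 7 < 8 < 9. Listing each simplex with vertices in this order, K has dimension 3 with simplices:

  0-simplices (9): [1], [2], [3], [4], [5], [6], [7], [8], [9]
  1-simplices (18): [1,2], [1,3], [1,5], [1,8], [1,9], [2,3], [2,4], [2,5], [2,6], [2,7], [3,4], [3,5], [3,7], [4,5], [4,8], [6,8], [7,8], [7,9]
  2-simplices (8): [1,2,3], [1,2,5], [1,3,5], [2,3,4], [2,3,5], [2,3,7], [2,4,5], [3,4,5]
  3-simplices (2): [1,2,3,5], [2,3,4,5]

giving chain groups C_0 ≅ Z^9, C_1 ≅ Z^18, C_2 ≅ Z^8, C_3 ≅ Z^2.

Boundary ∂_1: C_1 → C_0 maps an edge to its endpoints' difference, ∂[p,q] = q − p. For instance
  ∂[1,8] = [8] − [1].
As a 9×18 matrix over Z this has rank 8, with invariant factors (1,1,1,1,1,1,1,1).

The boundary map ∂_2: C_2 → C_1 sends each 2-simplex [p,q,r] to [q,r] − [p,r] + [p,q]. For instance
  ∂[1,2,5] = [2,5] − [1,5] + [1,2],
  ∂[2,3,5] = [3,5] − [2,5] + [2,3].
The resulting 18×8 matrix has rank 6, and its Smith normal form has invariant factors (1,1,1,1,1,1).

The boundary map ∂_3: C_3 → C_2 sends each 3-simplex σ to the alternating sum Σ_i (−1)^i (σ with its i-th vertex removed). For instance
  ∂[2,3,4,5] = [3,4,5] − [2,4,5] + [2,3,5] − [2,3,4],
  ∂[1,2,3,5] = [2,3,5] − [1,3,5] + [1,2,5] − [1,2,3].
The resulting 8×2 matrix has rank 2, and its Smith normal form has invariant factors (1,1).

Now H_k = ker ∂_k / im ∂_{k+1}, so:

  H_0: rank C_0 − rank ∂_1 = 9 − 8 = 1, and the invariant factors of ∂_1 are all 1, so H_0 ≅ Z.
  H_1: rank ker ∂_1 − rank ∂_2 = (18 − 8) − 6 = 4, and the invariant factors of ∂_2 are all 1, so H_1 ≅ Z^4.
  H_2: rank ker ∂_2 − rank ∂_3 = (8 − 6) − 2 = 0, and the invariant factors of ∂_3 are all 1, so H_2 ≅ 0.
  H_3: rank ker ∂_3 − rank ∂_4 = (2 − 2) − 0 = 0, and there is no ∂_4, so H_3 ≅ 0.

As a check, the Euler characteristic is 9 − 18 + 8 − 2 = -3, which agrees with 1 − 4 + 0 − 0 = -3.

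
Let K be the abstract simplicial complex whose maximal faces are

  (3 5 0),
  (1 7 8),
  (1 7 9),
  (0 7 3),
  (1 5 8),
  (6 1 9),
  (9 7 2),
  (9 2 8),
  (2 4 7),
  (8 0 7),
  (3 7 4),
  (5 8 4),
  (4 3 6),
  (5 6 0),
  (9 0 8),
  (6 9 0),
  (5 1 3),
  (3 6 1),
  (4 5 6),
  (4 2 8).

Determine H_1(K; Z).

H_1 ≅ Z × Z/2.

Take the total order 0 < 1 < 2 < 3 < 4 < 5 < 6 < 7 < 8 < 9 on the vertex set. Then K (dimension 2) consists of the simplices:

  0-simplices (10): [0], [1], [2], [3], [4], [5], [6], [7], [8], [9]
  1-simplices (30): (30 of them)
  2-simplices (20): (20 of them)

so the chain groups are C_0 ≅ Z^10, C_1 ≅ Z^30, C_2 ≅ Z^20.

The boundary map ∂_1: C_1 → C_0 sends each edge [p,q] (with p < q) to q − p. For instance
  ∂[1,7] = [7] − [1].
This gives a 10×30 integer matrix of rank 9; reducing to Smith normal form yields diagonal entries (1,1,1,1,1,1,1,1,1).

The boundary map ∂_2: C_2 → C_1 maps a triangle to the signed sum of its edges. For instance
  ∂[2,4,8] = [4,8] − [2,8] + [2,4],
  ∂[0,3,7] = [3,7] − [0,7] + [0,3].
The 30×20 boundary matrix has rank 20 and Smith normal form diag(1,1,1,1,1,1,1,1,1,1,1,1,1,1,1,1,1,1,1,2).

From H_k ≅ ker(∂_k) / im(∂_{k+1}) we obtain:

  H_1: rank ker ∂_1 − rank ∂_2 = (30 − 9) − 20 = 1, and ∂_2 has invariant factor 2 > 1, so H_1 ≅ Z × Z/2.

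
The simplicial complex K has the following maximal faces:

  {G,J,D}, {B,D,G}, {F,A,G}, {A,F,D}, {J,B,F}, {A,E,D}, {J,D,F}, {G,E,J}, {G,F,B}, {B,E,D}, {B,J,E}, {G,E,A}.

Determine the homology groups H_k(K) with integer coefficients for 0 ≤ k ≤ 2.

Fix the vertex order A < B < D < E < F < G < J and write every simplex with vertices in increasing order. Then dim K = 2 and the simplices of K are:

  0-simplices (7): A, B, D, E, F, G, J
  1-simplices (18): AD, AE, AF, AG, BD, BE, BF, BG, BJ, DE, DF, DG, DJ, EG, EJ, FG, FJ, GJ
  2-simplices (12): ADE, ADF, AEG, AFG, BDE, BDG, BEJ, BFG, BFJ, DFJ, DGJ, EGJ

so the chain groups are C_0 ≅ Z^7, C_1 ≅ Z^18, C_2 ≅ Z^12.

Boundary ∂_1: C_1 → C_0 maps an edge to its endpoints' difference, ∂[p,q] = q − p. For instance
  ∂BE = E − B.
As a 7×18 matrix over Z this has rank 6, with invariant factors (1,1,1,1,1,1).

Boundary ∂_2: C_2 → C_1 maps a triangle to the signed sum of its edges. For instance
  ∂BFG = FG − BG + BF,
  ∂AFG = FG − AG + AF.
As a 18×12 matrix over Z this has rank 12, with invariant factors (1,1,1,1,1,1,1,1,1,1,1,2).

Reading off H_k = ker ∂_k / im ∂_{k+1}:

  H_0: rank C_0 − rank ∂_1 = 7 − 6 = 1, and the invariant factors of ∂_1 are all 1, so H_0 = Z.
  H_1: rank ker ∂_1 − rank ∂_2 = (18 − 6) − 12 = 0, and ∂_2 has invariant factor 2 > 1, so H_1 = Z/2.
  H_2: rank ker ∂_2 − rank ∂_3 = (12 − 12) − 0 = 0, and there is no ∂_3, so H_2 = 0.

(K is a triangulation of the real projective plane RP^2.)

H_0 = Z,  H_1 = Z/2,  H_2 = 0.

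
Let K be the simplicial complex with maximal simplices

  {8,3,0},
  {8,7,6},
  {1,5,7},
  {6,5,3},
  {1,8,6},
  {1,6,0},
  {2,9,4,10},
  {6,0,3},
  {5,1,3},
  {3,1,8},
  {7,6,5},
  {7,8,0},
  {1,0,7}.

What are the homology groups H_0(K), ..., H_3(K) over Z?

Order the vertices as 0 < 1 < 2 < 3 < 4 < 5 < 6 < 7 < 8 < 9 < 10. Listing each simplex with vertices in this order, K has dimension 3 with simplices:

  0-simplices (11): [0], [1], [2], [3], [4], [5], [6], [7], [8], [9], [10]
  1-simplices (24): (24 of them)
  2-simplices (16): [0,1,6], [0,1,7], [0,3,6], [0,3,8], [0,7,8], [1,3,5], [1,3,8], [1,5,7], [1,6,8], [2,4,9], [2,4,10], [2,9,10], [3,5,6], [4,9,10], [5,6,7], [6,7,8]
  3-simplices (1): [2,4,9,10]

giving chain groups C_0 ≅ Z^11, C_1 ≅ Z^24, C_2 ≅ Z^16, C_3 ≅ Z^1.

Boundary ∂_1: C_1 → C_0 maps an edge to its endpoints' difference, ∂[p,q] = q − p. For instance
  ∂[6,7] = [7] − [6].
The resulting 11×24 matrix has rank 9, and its Smith normal form has invariant factors (1,1,1,1,1,1,1,1,1).

Boundary ∂_2: C_2 → C_1 maps a triangle to the signed sum of its edges. For instance
  ∂[0,3,8] = [3,8] − [0,8] + [0,3],
  ∂[0,1,6] = [1,6] − [0,6] + [0,1].
The 24×16 boundary matrix has rank 15 and Smith normal form diag(1,1,1,1,1,1,1,1,1,1,1,1,1,1,2).

The boundary map ∂_3: C_3 → C_2 sends each 3-simplex σ to the alternating sum Σ_i (−1)^i (σ with its i-th vertex removed). For instance
  ∂[2,4,9,10] = [4,9,10] − [2,9,10] + [2,4,10] − [2,4,9].
As a 16×1 matrix over Z this has rank 1, with invariant factors (1).

Now H_k = ker ∂_k / im ∂_{k+1}, so:

  H_0: rank C_0 − rank ∂_1 = 11 − 9 = 2, and the invariant factors of ∂_1 are all 1, so H_0 ≅ Z^2.
  H_1: rank ker ∂_1 − rank ∂_2 = (24 − 9) − 15 = 0, and ∂_2 has invariant factor 2 > 1, so H_1 ≅ Z/2.
  H_2: rank ker ∂_2 − rank ∂_3 = (16 − 15) − 1 = 0, and the invariant factors of ∂_3 are all 1, so H_2 ≅ 0.
  H_3: rank ker ∂_3 − rank ∂_4 = (1 − 1) − 0 = 0, and there is no ∂_4, so H_3 ≅ 0.

H_0 ≅ Z^2,  H_1 ≅ Z/2,  H_2 = 0,  H_3 = 0.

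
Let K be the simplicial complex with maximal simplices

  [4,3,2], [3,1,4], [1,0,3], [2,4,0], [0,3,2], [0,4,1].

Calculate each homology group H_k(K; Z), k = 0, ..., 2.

H_0 ≅ Z,  H_1 = 0,  H_2 ≅ Z.

K has 5 vertices, 9 edges, 6 triangles.
rank ∂_0 = 0, rank ∂_1 = 4 ⇒ b_0 = 5 − 0 − 4 = 1; all invariant factors of ∂_1 are 1 so no torsion. So H_0 = Z.
rank ∂_1 = 4, rank ∂_2 = 5 ⇒ b_1 = 9 − 4 − 5 = 0; all invariant factors of ∂_2 are 1 so no torsion. So H_1 = 0.
rank ∂_2 = 5, rank ∂_3 = 0 ⇒ b_2 = 6 − 5 − 0 = 1. So H_2 = Z.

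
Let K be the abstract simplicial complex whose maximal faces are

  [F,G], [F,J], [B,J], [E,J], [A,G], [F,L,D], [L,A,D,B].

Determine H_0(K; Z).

We work with the vertex ordering A < B < D < E < F < G < J < L. The simplices of K, each written with vertices in increasing order, are:

  0-simplices (8): A, B, D, E, F, G, J, L
  1-simplices (13): AB, AD, AG, AL, BD, BJ, BL, DF, DL, EJ, FG, FJ, FL
  2-simplices (5): ABD, ABL, ADL, BDL, DFL
  3-simplices (1): ABDL

Hence C_0 ≅ Z^8, C_1 ≅ Z^13, C_2 ≅ Z^5, C_3 ≅ Z^1.

The boundary map ∂_1: C_1 → C_0 sends each edge [p,q] (with p < q) to q − p. For instance
  ∂BL = L − B.
The resulting 8×13 matrix has rank 7, and its Smith normal form has invariant factors (1,1,1,1,1,1,1).

Boundary ∂_2: C_2 → C_1 maps a triangle to the signed sum of its edges. For instance
  ∂DFL = FL − DL + DF,
  ∂ABL = BL − AL + AB.
This gives a 13×5 integer matrix of rank 4; reducing to Smith normal form yields diagonal entries (1,1,1,1).

Boundary ∂_3: C_3 → C_2 sends each 3-simplex σ to the alternating sum Σ_i (−1)^i (σ with its i-th vertex removed). For instance
  ∂ABDL = BDL − ADL + ABL − ABD.
The resulting 5×1 matrix has rank 1, and its Smith normal form has invariant factors (1).

From H_k ≅ ker(∂_k) / im(∂_{k+1}) we obtain:

  H_0: rank C_0 − rank ∂_1 = 8 − 7 = 1, and the invariant factors of ∂_1 are all 1, so H_0 ≅ Z.

H_0 = Z.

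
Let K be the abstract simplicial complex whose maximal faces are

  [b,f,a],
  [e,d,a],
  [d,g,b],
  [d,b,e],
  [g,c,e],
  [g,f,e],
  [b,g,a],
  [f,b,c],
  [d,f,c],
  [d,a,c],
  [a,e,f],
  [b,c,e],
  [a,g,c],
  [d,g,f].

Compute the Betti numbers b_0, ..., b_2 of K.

b_0 = 1, b_1 = 2, b_2 = 1.

We work with the vertex ordering a < b < c < d < e < f < g. The simplices of K, each written with vertices in increasing order, are:

  0-simplices (7): a, b, c, d, e, f, g
  1-simplices (21): ab, ac, ad, ae, af, ag, bc, bd, be, bf, bg, cd, ce, cf, cg, de, df, dg, ef, eg, fg
  2-simplices (14): abf, abg, acd, acg, ade, aef, bce, bcf, bde, bdg, cdf, ceg, dfg, efg

giving chain groups C_0 ≅ Z^7, C_1 ≅ Z^21, C_2 ≅ Z^14.

The boundary map ∂_1: C_1 → C_0 is given by ∂[p,q] = [q] − [p]. For instance
  ∂bd = d − b.
This gives a 7×21 integer matrix of rank 6; reducing to Smith normal form yields diagonal entries (1,1,1,1,1,1).

Boundary ∂_2: C_2 → C_1 acts by ∂[p,q,r] = [q,r] − [p,r] + [p,q]. For instance
  ∂bce = ce − be + bc,
  ∂abg = bg − ag + ab.
This gives a 21×14 integer matrix of rank 13; reducing to Smith normal form yields diagonal entries (1,1,1,1,1,1,1,1,1,1,1,1,1).

From H_k ≅ ker(∂_k) / im(∂_{k+1}) we obtain:

  H_0: rank C_0 − rank ∂_1 = 7 − 6 = 1, and the invariant factors of ∂_1 are all 1, so H_0 = Z.
  H_1: rank ker ∂_1 − rank ∂_2 = (21 − 6) − 13 = 2, and the invariant factors of ∂_2 are all 1, so H_1 = Z^2.
  H_2: rank ker ∂_2 − rank ∂_3 = (14 − 13) − 0 = 1, and there is no ∂_3, so H_2 = Z.

Hence the Betti numbers are b_0 = 1, b_1 = 2, b_2 = 1.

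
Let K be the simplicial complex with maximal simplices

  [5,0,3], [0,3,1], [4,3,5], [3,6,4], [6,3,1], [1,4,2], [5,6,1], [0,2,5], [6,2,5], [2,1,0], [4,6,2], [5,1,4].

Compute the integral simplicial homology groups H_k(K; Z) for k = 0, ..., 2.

Order the vertices as 0 < 1 < 2 < 3 < 4 < 5 < 6. Listing each simplex with vertices in this order, K has dimension 2 with simplices:

  0-simplices (7): [0], [1], [2], [3], [4], [5], [6]
  1-simplices (18): [0,1], [0,2], [0,3], [0,5], [1,2], [1,3], [1,4], [1,5], [1,6], [2,4], [2,5], [2,6], [3,4], [3,5], [3,6], [4,5], [4,6], [5,6]
  2-simplices (12): [0,1,2], [0,1,3], [0,2,5], [0,3,5], [1,2,4], [1,3,6], [1,4,5], [1,5,6], [2,4,6], [2,5,6], [3,4,5], [3,4,6]

giving chain groups C_0 ≅ Z^7, C_1 ≅ Z^18, C_2 ≅ Z^12.

The boundary map ∂_1: C_1 → C_0 is given by ∂[p,q] = [q] − [p].
The resulting 7×18 matrix has rank 6, and its Smith normal form has invariant factors (1,1,1,1,1,1).

Boundary ∂_2: C_2 → C_1 maps a triangle to the signed sum of its edges. For instance
  ∂[1,2,4] = [2,4] − [1,4] + [1,2],
  ∂[1,5,6] = [5,6] − [1,6] + [1,5].
As a 18×12 matrix over Z this has rank 12, with invariant factors (1,1,1,1,1,1,1,1,1,1,1,2).

Reading off H_k = ker ∂_k / im ∂_{k+1}:

  H_0: rank C_0 − rank ∂_1 = 7 − 6 = 1, and the invariant factors of ∂_1 are all 1, so H_0 = Z.
  H_1: rank ker ∂_1 − rank ∂_2 = (18 − 6) − 12 = 0, and ∂_2 has invariant factor 2 > 1, so H_1 = Z/2.
  H_2: rank ker ∂_2 − rank ∂_3 = (12 − 12) − 0 = 0, and there is no ∂_3, so H_2 = 0.

As a check, the Euler characteristic is 7 − 18 + 12 = 1, which agrees with 1 − 0 + 0 = 1.
(K is a triangulation of the real projective plane RP^2.)

H_0 = Z,  H_1 = Z/2,  H_2 = 0.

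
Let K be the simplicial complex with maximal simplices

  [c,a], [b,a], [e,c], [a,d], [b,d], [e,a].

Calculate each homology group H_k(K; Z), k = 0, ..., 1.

H_0 = Z,  H_1 = Z^2.

Take the total order a < b < c < d < e on the vertex set. Then K (dimension 1) consists of the simplices:

  0-simplices (5): a, b, c, d, e
  1-simplices (6): ab, ac, ad, ae, bd, ce

giving chain groups C_0 ≅ Z^5, C_1 ≅ Z^6.

The boundary map ∂_1: C_1 → C_0 is given by ∂[p,q] = [q] − [p].
This gives a 5×6 integer matrix of rank 4; reducing to Smith normal form yields diagonal entries (1,1,1,1).

Now H_k = ker ∂_k / im ∂_{k+1}, so:

  H_0: rank C_0 − rank ∂_1 = 5 − 4 = 1, and the invariant factors of ∂_1 are all 1, so H_0 = Z.
  H_1: rank ker ∂_1 − rank ∂_2 = (6 − 4) − 0 = 2, and there is no ∂_2, so H_1 = Z^2.

As a check, the Euler characteristic is 5 − 6 = -1, which agrees with 1 − 2 = -1.
(K is a triangulation of a wedge of 2 circles.)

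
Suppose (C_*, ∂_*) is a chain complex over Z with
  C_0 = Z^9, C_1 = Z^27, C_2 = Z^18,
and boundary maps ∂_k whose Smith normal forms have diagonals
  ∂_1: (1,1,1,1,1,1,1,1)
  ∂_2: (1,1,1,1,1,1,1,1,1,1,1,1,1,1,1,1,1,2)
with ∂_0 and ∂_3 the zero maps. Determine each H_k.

H_0 ≅ Z,  H_1 ≅ Z ⊕ Z_2,  H_2 = 0.

H_0: b_0 = 9 − 0 − 8 = 1; torsion from ∂_1 factors > 1: none. So H_0 ≅ Z.
H_1: b_1 = 27 − 8 − 18 = 1; torsion from ∂_2 factors > 1: [2]. So H_1 ≅ Z ⊕ Z_2.
H_2: b_2 = 18 − 18 − 0 = 0; torsion from ∂_3 factors > 1: none. So H_2 ≅ 0.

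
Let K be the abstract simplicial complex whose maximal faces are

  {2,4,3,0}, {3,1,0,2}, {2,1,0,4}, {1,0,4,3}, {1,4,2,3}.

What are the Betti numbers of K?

b_0 = 1, b_1 = 0, b_2 = 0, b_3 = 1.

Fix the vertex order 0 < 1 < 2 < 3 < 4 and write every simplex with vertices in increasing order. Then dim K = 3 and the simplices of K are:

  0-simplices (5): [0], [1], [2], [3], [4]
  1-simplices (10): [0,1], [0,2], [0,3], [0,4], [1,2], [1,3], [1,4], [2,3], [2,4], [3,4]
  2-simplices (10): [0,1,2], [0,1,3], [0,1,4], [0,2,3], [0,2,4], [0,3,4], [1,2,3], [1,2,4], [1,3,4], [2,3,4]
  3-simplices (5): [0,1,2,3], [0,1,2,4], [0,1,3,4], [0,2,3,4], [1,2,3,4]

giving chain groups C_0 ≅ Z^5, C_1 ≅ Z^10, C_2 ≅ Z^10, C_3 ≅ Z^5.

Boundary ∂_1: C_1 → C_0 is given by ∂[p,q] = [q] − [p].
The resulting 5×10 matrix has rank 4, and its Smith normal form has invariant factors (1,1,1,1).

∂_2: C_2 → C_1 sends each 2-simplex [p,q,r] to [q,r] − [p,r] + [p,q]. For instance
  ∂[0,2,3] = [2,3] − [0,3] + [0,2],
  ∂[1,3,4] = [3,4] − [1,4] + [1,3].
The resulting 10×10 matrix has rank 6, and its Smith normal form has invariant factors (1,1,1,1,1,1).

The boundary map ∂_3: C_3 → C_2 sends each 3-simplex σ to the alternating sum Σ_i (−1)^i (σ with its i-th vertex removed). For instance
  ∂[0,1,2,3] = [1,2,3] − [0,2,3] + [0,1,3] − [0,1,2],
  ∂[0,2,3,4] = [2,3,4] − [0,3,4] + [0,2,4] − [0,2,3].
The resulting 10×5 matrix has rank 4, and its Smith normal form has invariant factors (1,1,1,1).

Now H_k = ker ∂_k / im ∂_{k+1}, so:

  H_0: rank C_0 − rank ∂_1 = 5 − 4 = 1, and the invariant factors of ∂_1 are all 1, so H_0 = Z.
  H_1: rank ker ∂_1 − rank ∂_2 = (10 − 4) − 6 = 0, and the invariant factors of ∂_2 are all 1, so H_1 = 0.
  H_2: rank ker ∂_2 − rank ∂_3 = (10 − 6) − 4 = 0, and the invariant factors of ∂_3 are all 1, so H_2 = 0.
  H_3: rank ker ∂_3 − rank ∂_4 = (5 − 4) − 0 = 1, and there is no ∂_4, so H_3 = Z.

As a check, the Euler characteristic is 5 − 10 + 10 − 5 = 0, which agrees with 1 − 0 + 0 − 1 = 0.

Hence the Betti numbers are b_0 = 1, b_1 = 0, b_2 = 0, b_3 = 1.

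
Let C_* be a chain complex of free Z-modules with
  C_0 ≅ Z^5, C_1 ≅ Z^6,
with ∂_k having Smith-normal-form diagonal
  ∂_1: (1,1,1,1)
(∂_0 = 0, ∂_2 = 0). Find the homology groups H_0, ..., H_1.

H_0: b_0 = 5 − 0 − 4 = 1; torsion from ∂_1 factors > 1: none. So H_0 ≅ Z.
H_1: b_1 = 6 − 4 − 0 = 2; torsion from ∂_2 factors > 1: none. So H_1 ≅ Z^2.

H_0 ≅ Z,  H_1 ≅ Z^2.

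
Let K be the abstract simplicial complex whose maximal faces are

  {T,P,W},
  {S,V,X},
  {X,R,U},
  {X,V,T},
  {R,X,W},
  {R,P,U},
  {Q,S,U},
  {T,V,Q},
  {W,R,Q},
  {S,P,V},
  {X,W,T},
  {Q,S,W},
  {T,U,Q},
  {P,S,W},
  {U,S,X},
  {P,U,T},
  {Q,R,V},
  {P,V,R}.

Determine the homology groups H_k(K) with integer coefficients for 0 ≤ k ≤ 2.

K has 9 vertices, 27 edges, 18 triangles.
rank ∂_0 = 0, rank ∂_1 = 8 ⇒ b_0 = 9 − 0 − 8 = 1; all invariant factors of ∂_1 are 1 so no torsion. So H_0 = Z.
rank ∂_1 = 8, rank ∂_2 = 17 ⇒ b_1 = 27 − 8 − 17 = 2; all invariant factors of ∂_2 are 1 so no torsion. So H_1 = Z^2.
rank ∂_2 = 17, rank ∂_3 = 0 ⇒ b_2 = 18 − 17 − 0 = 1. So H_2 = Z.

H_0 ≅ Z,  H_1 ≅ Z^2,  H_2 ≅ Z.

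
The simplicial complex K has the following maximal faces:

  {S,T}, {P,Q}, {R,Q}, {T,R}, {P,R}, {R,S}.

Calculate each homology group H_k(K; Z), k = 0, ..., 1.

H_0 = Z,  H_1 = Z^2.

Order the vertices as P < Q < R < S < T. Listing each simplex with vertices in this order, K has dimension 1 with simplices:

  0-simplices (5): P, Q, R, S, T
  1-simplices (6): PQ, PR, QR, RS, RT, ST

so the chain groups are C_0 ≅ Z^5, C_1 ≅ Z^6.

Boundary ∂_1: C_1 → C_0 sends each edge [p,q] (with p < q) to q − p. For instance
  ∂ST = T − S.
The 5×6 boundary matrix has rank 4 and Smith normal form diag(1,1,1,1).

Reading off H_k = ker ∂_k / im ∂_{k+1}:

  H_0: rank C_0 − rank ∂_1 = 5 − 4 = 1, and the invariant factors of ∂_1 are all 1, so H_0 ≅ Z.
  H_1: rank ker ∂_1 − rank ∂_2 = (6 − 4) − 0 = 2, and there is no ∂_2, so H_1 ≅ Z^2.

As a check, the Euler characteristic is 5 − 6 = -1, which agrees with 1 − 2 = -1.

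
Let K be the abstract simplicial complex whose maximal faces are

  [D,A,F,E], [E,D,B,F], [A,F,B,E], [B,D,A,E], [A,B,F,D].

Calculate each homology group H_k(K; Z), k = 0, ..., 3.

We work with the vertex ordering A < B < D < E < F. The simplices of K, each written with vertices in increasing order, are:

  0-simplices (5): A, B, D, E, F
  1-simplices (10): AB, AD, AE, AF, BD, BE, BF, DE, DF, EF
  2-simplices (10): ABD, ABE, ABF, ADE, ADF, AEF, BDE, BDF, BEF, DEF
  3-simplices (5): ABDE, ABDF, ABEF, ADEF, BDEF

so the chain groups are C_0 ≅ Z^5, C_1 ≅ Z^10, C_2 ≅ Z^10, C_3 ≅ Z^5.

Boundary ∂_1: C_1 → C_0 sends each edge [p,q] (with p < q) to q − p. For instance
  ∂BD = D − B.
The resulting 5×10 matrix has rank 4, and its Smith normal form has invariant factors (1,1,1,1).

The boundary map ∂_2: C_2 → C_1 acts by ∂[p,q,r] = [q,r] − [p,r] + [p,q]. For instance
  ∂ABF = BF − AF + AB,
  ∂AEF = EF − AF + AE.
This gives a 10×10 integer matrix of rank 6; reducing to Smith normal form yields diagonal entries (1,1,1,1,1,1).

∂_3: C_3 → C_2 sends each 3-simplex σ to the alternating sum Σ_i (−1)^i (σ with its i-th vertex removed). For instance
  ∂ABDE = BDE − ADE + ABE − ABD,
  ∂ADEF = DEF − AEF + ADF − ADE.
As a 10×5 matrix over Z this has rank 4, with invariant factors (1,1,1,1).

Reading off H_k = ker ∂_k / im ∂_{k+1}:

  H_0: rank C_0 − rank ∂_1 = 5 − 4 = 1, and the invariant factors of ∂_1 are all 1, so H_0 = Z.
  H_1: rank ker ∂_1 − rank ∂_2 = (10 − 4) − 6 = 0, and the invariant factors of ∂_2 are all 1, so H_1 = 0.
  H_2: rank ker ∂_2 − rank ∂_3 = (10 − 6) − 4 = 0, and the invariant factors of ∂_3 are all 1, so H_2 = 0.
  H_3: rank ker ∂_3 − rank ∂_4 = (5 − 4) − 0 = 1, and there is no ∂_4, so H_3 = Z.

H_0 = Z,  H_1 = 0,  H_2 = 0,  H_3 = Z.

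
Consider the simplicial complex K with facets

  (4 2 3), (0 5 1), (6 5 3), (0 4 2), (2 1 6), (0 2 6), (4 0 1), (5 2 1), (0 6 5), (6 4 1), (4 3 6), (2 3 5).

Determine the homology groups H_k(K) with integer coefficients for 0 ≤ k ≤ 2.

We work with the vertex ordering 0 < 1 < 2 < 3 < 4 < 5 < 6. The simplices of K, each written with vertices in increasing order, are:

  0-simplices (7): [0], [1], [2], [3], [4], [5], [6]
  1-simplices (18): [0,1], [0,2], [0,4], [0,5], [0,6], [1,2], [1,4], [1,5], [1,6], [2,3], [2,4], [2,5], [2,6], [3,4], [3,5], [3,6], [4,6], [5,6]
  2-simplices (12): [0,1,4], [0,1,5], [0,2,4], [0,2,6], [0,5,6], [1,2,5], [1,2,6], [1,4,6], [2,3,4], [2,3,5], [3,4,6], [3,5,6]

so the chain groups are C_0 ≅ Z^7, C_1 ≅ Z^18, C_2 ≅ Z^12.

The boundary map ∂_1: C_1 → C_0 sends each edge [p,q] (with p < q) to q − p.
This gives a 7×18 integer matrix of rank 6; reducing to Smith normal form yields diagonal entries (1,1,1,1,1,1).

Boundary ∂_2: C_2 → C_1 maps a triangle to the signed sum of its edges. For instance
  ∂[0,2,6] = [2,6] − [0,6] + [0,2],
  ∂[3,5,6] = [5,6] − [3,6] + [3,5].
The 18×12 boundary matrix has rank 12 and Smith normal form diag(1,1,1,1,1,1,1,1,1,1,1,2).

From H_k ≅ ker(∂_k) / im(∂_{k+1}) we obtain:

  H_0: rank C_0 − rank ∂_1 = 7 − 6 = 1, and the invariant factors of ∂_1 are all 1, so H_0 = Z.
  H_1: rank ker ∂_1 − rank ∂_2 = (18 − 6) − 12 = 0, and ∂_2 has invariant factor 2 > 1, so H_1 = Z/2.
  H_2: rank ker ∂_2 − rank ∂_3 = (12 − 12) − 0 = 0, and there is no ∂_3, so H_2 = 0.

H_0 = Z,  H_1 = Z/2,  H_2 = 0.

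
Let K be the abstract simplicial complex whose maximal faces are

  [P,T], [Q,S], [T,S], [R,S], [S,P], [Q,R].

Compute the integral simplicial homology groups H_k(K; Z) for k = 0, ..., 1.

H_0 ≅ Z,  H_1 ≅ Z^2.

Fix the vertex order P < Q < R < S < T and write every simplex with vertices in increasing order. Then dim K = 1 and the simplices of K are:

  0-simplices (5): P, Q, R, S, T
  1-simplices (6): PS, PT, QR, QS, RS, ST

so the chain groups are C_0 ≅ Z^5, C_1 ≅ Z^6.

∂_1: C_1 → C_0 maps an edge to its endpoints' difference, ∂[p,q] = q − p. For instance
  ∂QS = S − Q.
The resulting 5×6 matrix has rank 4, and its Smith normal form has invariant factors (1,1,1,1).

Reading off H_k = ker ∂_k / im ∂_{k+1}:

  H_0: rank C_0 − rank ∂_1 = 5 − 4 = 1, and the invariant factors of ∂_1 are all 1, so H_0 ≅ Z.
  H_1: rank ker ∂_1 − rank ∂_2 = (6 − 4) − 0 = 2, and there is no ∂_2, so H_1 ≅ Z^2.

(K is a triangulation of a wedge of 2 circles.)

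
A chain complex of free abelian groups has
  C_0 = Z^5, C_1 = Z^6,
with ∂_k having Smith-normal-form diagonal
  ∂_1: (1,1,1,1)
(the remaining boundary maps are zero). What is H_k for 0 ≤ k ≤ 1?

H_0 ≅ Z,  H_1 ≅ Z^2.

H_0: b_0 = 5 − 0 − 4 = 1; torsion from ∂_1 factors > 1: none. So H_0 ≅ Z.
H_1: b_1 = 6 − 4 − 0 = 2; torsion from ∂_2 factors > 1: none. So H_1 ≅ Z^2.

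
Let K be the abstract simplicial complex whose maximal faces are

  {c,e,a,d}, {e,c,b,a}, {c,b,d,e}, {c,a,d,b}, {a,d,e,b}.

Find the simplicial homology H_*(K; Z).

H_0 = Z,  H_1 = 0,  H_2 = 0,  H_3 = Z.

Fix the vertex order a < b < c < d < e and write every simplex with vertices in increasing order. Then dim K = 3 and the simplices of K are:

  0-simplices (5): a, b, c, d, e
  1-simplices (10): ab, ac, ad, ae, bc, bd, be, cd, ce, de
  2-simplices (10): abc, abd, abe, acd, ace, ade, bcd, bce, bde, cde
  3-simplices (5): abcd, abce, abde, acde, bcde

Hence C_0 ≅ Z^5, C_1 ≅ Z^10, C_2 ≅ Z^10, C_3 ≅ Z^5.

The boundary map ∂_1: C_1 → C_0 is given by ∂[p,q] = [q] − [p].
As a 5×10 matrix over Z this has rank 4, with invariant factors (1,1,1,1).

The boundary map ∂_2: C_2 → C_1 acts by ∂[p,q,r] = [q,r] − [p,r] + [p,q]. For instance
  ∂bde = de − be + bd,
  ∂bce = ce − be + bc.
This gives a 10×10 integer matrix of rank 6; reducing to Smith normal form yields diagonal entries (1,1,1,1,1,1).

Boundary ∂_3: C_3 → C_2 sends each 3-simplex σ to the alternating sum Σ_i (−1)^i (σ with its i-th vertex removed). For instance
  ∂abce = bce − ace + abe − abc,
  ∂acde = cde − ade + ace − acd.
The resulting 10×5 matrix has rank 4, and its Smith normal form has invariant factors (1,1,1,1).

Now H_k = ker ∂_k / im ∂_{k+1}, so:

  H_0: rank C_0 − rank ∂_1 = 5 − 4 = 1, and the invariant factors of ∂_1 are all 1, so H_0 = Z.
  H_1: rank ker ∂_1 − rank ∂_2 = (10 − 4) − 6 = 0, and the invariant factors of ∂_2 are all 1, so H_1 = 0.
  H_2: rank ker ∂_2 − rank ∂_3 = (10 − 6) − 4 = 0, and the invariant factors of ∂_3 are all 1, so H_2 = 0.
  H_3: rank ker ∂_3 − rank ∂_4 = (5 − 4) − 0 = 1, and there is no ∂_4, so H_3 = Z.

As a check, the Euler characteristic is 5 − 10 + 10 − 5 = 0, which agrees with 1 − 0 + 0 − 1 = 0.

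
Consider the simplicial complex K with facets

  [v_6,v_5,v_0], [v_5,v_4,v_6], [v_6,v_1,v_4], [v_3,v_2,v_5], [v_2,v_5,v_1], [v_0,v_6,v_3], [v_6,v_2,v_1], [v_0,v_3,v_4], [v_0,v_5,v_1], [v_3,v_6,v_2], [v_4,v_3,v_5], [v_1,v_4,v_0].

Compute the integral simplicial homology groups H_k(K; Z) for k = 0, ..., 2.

Take the total order v_0 < v_1 < v_2 < v_3 < v_4 < v_5 < v_6 on the vertex set. Then K (dimension 2) consists of the simplices:

  0-simplices (7): [v_0], [v_1], [v_2], [v_3], [v_4], [v_5], [v_6]
  1-simplices (18): (18 of them)
  2-simplices (12): (12 of them)

so the chain groups are C_0 ≅ Z^7, C_1 ≅ Z^18, C_2 ≅ Z^12.

Boundary ∂_1: C_1 → C_0 sends each edge [p,q] (with p < q) to q − p.
The resulting 7×18 matrix has rank 6, and its Smith normal form has invariant factors (1,1,1,1,1,1).

Boundary ∂_2: C_2 → C_1 maps a triangle to the signed sum of its edges. For instance
  ∂[v_2,v_3,v_6] = [v_3,v_6] − [v_2,v_6] + [v_2,v_3],
  ∂[v_2,v_3,v_5] = [v_3,v_5] − [v_2,v_5] + [v_2,v_3].
The 18×12 boundary matrix has rank 12 and Smith normal form diag(1,1,1,1,1,1,1,1,1,1,1,2).

Now H_k = ker ∂_k / im ∂_{k+1}, so:

  H_0: rank C_0 − rank ∂_1 = 7 − 6 = 1, and the invariant factors of ∂_1 are all 1, so H_0 = Z.
  H_1: rank ker ∂_1 − rank ∂_2 = (18 − 6) − 12 = 0, and ∂_2 has invariant factor 2 > 1, so H_1 = Z/2.
  H_2: rank ker ∂_2 − rank ∂_3 = (12 − 12) − 0 = 0, and there is no ∂_3, so H_2 = 0.

As a check, the Euler characteristic is 7 − 18 + 12 = 1, which agrees with 1 − 0 + 0 = 1.
(K is a triangulation of the real projective plane RP^2.)

H_0 = Z,  H_1 = Z/2,  H_2 = 0.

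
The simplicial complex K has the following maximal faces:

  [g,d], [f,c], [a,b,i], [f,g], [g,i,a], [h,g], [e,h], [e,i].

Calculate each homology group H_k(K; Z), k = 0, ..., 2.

We work with the vertex ordering a < b < c < d < e < f < g < h < i. The simplices of K, each written with vertices in increasing order, are:

  0-simplices (9): a, b, c, d, e, f, g, h, i
  1-simplices (11): ab, ag, ai, bi, cf, dg, eh, ei, fg, gh, gi
  2-simplices (2): abi, agi

giving chain groups C_0 ≅ Z^9, C_1 ≅ Z^11, C_2 ≅ Z^2.

The boundary map ∂_1: C_1 → C_0 is given by ∂[p,q] = [q] − [p]. For instance
  ∂eh = h − e.
As a 9×11 matrix over Z this has rank 8, with invariant factors (1,1,1,1,1,1,1,1).

∂_2: C_2 → C_1 sends each 2-simplex [p,q,r] to [q,r] − [p,r] + [p,q]. For instance
  ∂agi = gi − ai + ag,
  ∂abi = bi − ai + ab.
The resulting 11×2 matrix has rank 2, and its Smith normal form has invariant factors (1,1).

Now H_k = ker ∂_k / im ∂_{k+1}, so:

  H_0: rank C_0 − rank ∂_1 = 9 − 8 = 1, and the invariant factors of ∂_1 are all 1, so H_0 ≅ Z.
  H_1: rank ker ∂_1 − rank ∂_2 = (11 − 8) − 2 = 1, and the invariant factors of ∂_2 are all 1, so H_1 ≅ Z.
  H_2: rank ker ∂_2 − rank ∂_3 = (2 − 2) − 0 = 0, and there is no ∂_3, so H_2 ≅ 0.

As a check, the Euler characteristic is 9 − 11 + 2 = 0, which agrees with 1 − 1 + 0 = 0.

H_0 = Z,  H_1 = Z,  H_2 = 0.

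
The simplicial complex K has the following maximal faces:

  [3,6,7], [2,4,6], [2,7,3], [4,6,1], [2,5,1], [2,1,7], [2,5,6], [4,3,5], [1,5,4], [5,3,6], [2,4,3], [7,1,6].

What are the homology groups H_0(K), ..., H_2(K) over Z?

H_0 ≅ Z,  H_1 ≅ Z/2,  H_2 = 0.

Take the total order 1 < 2 < 3 < 4 < 5 < 6 < 7 on the vertex set. Then K (dimension 2) consists of the simplices:

  0-simplices (7): [1], [2], [3], [4], [5], [6], [7]
  1-simplices (18): [1,2], [1,4], [1,5], [1,6], [1,7], [2,3], [2,4], [2,5], [2,6], [2,7], [3,4], [3,5], [3,6], [3,7], [4,5], [4,6], [5,6], [6,7]
  2-simplices (12): [1,2,5], [1,2,7], [1,4,5], [1,4,6], [1,6,7], [2,3,4], [2,3,7], [2,4,6], [2,5,6], [3,4,5], [3,5,6], [3,6,7]

Hence C_0 ≅ Z^7, C_1 ≅ Z^18, C_2 ≅ Z^12.

The boundary map ∂_1: C_1 → C_0 maps an edge to its endpoints' difference, ∂[p,q] = q − p. For instance
  ∂[1,4] = [4] − [1].
This gives a 7×18 integer matrix of rank 6; reducing to Smith normal form yields diagonal entries (1,1,1,1,1,1).

The boundary map ∂_2: C_2 → C_1 acts by ∂[p,q,r] = [q,r] − [p,r] + [p,q]. For instance
  ∂[1,2,5] = [2,5] − [1,5] + [1,2],
  ∂[3,4,5] = [4,5] − [3,5] + [3,4].
This gives a 18×12 integer matrix of rank 12; reducing to Smith normal form yields diagonal entries (1,1,1,1,1,1,1,1,1,1,1,2).

Reading off H_k = ker ∂_k / im ∂_{k+1}:

  H_0: rank C_0 − rank ∂_1 = 7 − 6 = 1, and the invariant factors of ∂_1 are all 1, so H_0 ≅ Z.
  H_1: rank ker ∂_1 − rank ∂_2 = (18 − 6) − 12 = 0, and ∂_2 has invariant factor 2 > 1, so H_1 ≅ Z/2.
  H_2: rank ker ∂_2 − rank ∂_3 = (12 − 12) − 0 = 0, and there is no ∂_3, so H_2 ≅ 0.

As a check, the Euler characteristic is 7 − 18 + 12 = 1, which agrees with 1 − 0 + 0 = 1.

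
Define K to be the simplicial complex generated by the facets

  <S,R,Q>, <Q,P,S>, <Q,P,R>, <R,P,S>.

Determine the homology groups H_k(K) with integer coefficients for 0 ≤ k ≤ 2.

H_0 ≅ Z,  H_1 = 0,  H_2 ≅ Z.

K has 4 vertices, 6 edges, 4 triangles.
rank ∂_0 = 0, rank ∂_1 = 3 ⇒ b_0 = 4 − 0 − 3 = 1; all invariant factors of ∂_1 are 1 so no torsion. So H_0 = Z.
rank ∂_1 = 3, rank ∂_2 = 3 ⇒ b_1 = 6 − 3 − 3 = 0; all invariant factors of ∂_2 are 1 so no torsion. So H_1 = 0.
rank ∂_2 = 3, rank ∂_3 = 0 ⇒ b_2 = 4 − 3 − 0 = 1. So H_2 = Z.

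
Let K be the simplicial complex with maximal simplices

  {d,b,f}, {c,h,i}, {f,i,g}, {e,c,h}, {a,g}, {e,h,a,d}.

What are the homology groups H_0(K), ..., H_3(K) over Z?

Take the total order a < b < c < d < e < f < g < h < i on the vertex set. Then K (dimension 3) consists of the simplices:

  0-simplices (9): a, b, c, d, e, f, g, h, i
  1-simplices (17): ad, ae, ag, ah, bd, bf, ce, ch, ci, de, df, dh, eh, fg, fi, gi, hi
  2-simplices (8): ade, adh, aeh, bdf, ceh, chi, deh, fgi
  3-simplices (1): adeh

Hence C_0 ≅ Z^9, C_1 ≅ Z^17, C_2 ≅ Z^8, C_3 ≅ Z^1.

Boundary ∂_1: C_1 → C_0 is given by ∂[p,q] = [q] − [p].
As a 9×17 matrix over Z this has rank 8, with invariant factors (1,1,1,1,1,1,1,1).

∂_2: C_2 → C_1 maps a triangle to the signed sum of its edges. For instance
  ∂ade = de − ae + ad,
  ∂ceh = eh − ch + ce.
The resulting 17×8 matrix has rank 7, and its Smith normal form has invariant factors (1,1,1,1,1,1,1).

∂_3: C_3 → C_2 sends each 3-simplex σ to the alternating sum Σ_i (−1)^i (σ with its i-th vertex removed). For instance
  ∂adeh = deh − aeh + adh − ade.
The resulting 8×1 matrix has rank 1, and its Smith normal form has invariant factors (1).

Reading off H_k = ker ∂_k / im ∂_{k+1}:

  H_0: rank C_0 − rank ∂_1 = 9 − 8 = 1, and the invariant factors of ∂_1 are all 1, so H_0 ≅ Z.
  H_1: rank ker ∂_1 − rank ∂_2 = (17 − 8) − 7 = 2, and the invariant factors of ∂_2 are all 1, so H_1 ≅ Z^2.
  H_2: rank ker ∂_2 − rank ∂_3 = (8 − 7) − 1 = 0, and the invariant factors of ∂_3 are all 1, so H_2 ≅ 0.
  H_3: rank ker ∂_3 − rank ∂_4 = (1 − 1) − 0 = 0, and there is no ∂_4, so H_3 ≅ 0.

As a check, the Euler characteristic is 9 − 17 + 8 − 1 = -1, which agrees with 1 − 2 + 0 − 0 = -1.

H_0 ≅ Z,  H_1 ≅ Z^2,  H_2 = 0,  H_3 = 0.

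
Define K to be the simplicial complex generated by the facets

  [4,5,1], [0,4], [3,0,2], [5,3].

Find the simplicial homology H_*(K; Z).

Fix the vertex order 0 < 1 < 2 < 3 < 4 < 5 and write every simplex with vertices in increasing order. Then dim K = 2 and the simplices of K are:

  0-simplices (6): [0], [1], [2], [3], [4], [5]
  1-simplices (8): [0,2], [0,3], [0,4], [1,4], [1,5], [2,3], [3,5], [4,5]
  2-simplices (2): [0,2,3], [1,4,5]

so the chain groups are C_0 ≅ Z^6, C_1 ≅ Z^8, C_2 ≅ Z^2.

The boundary map ∂_1: C_1 → C_0 sends each edge [p,q] (with p < q) to q − p.
The resulting 6×8 matrix has rank 5, and its Smith normal form has invariant factors (1,1,1,1,1).

∂_2: C_2 → C_1 sends each 2-simplex [p,q,r] to [q,r] − [p,r] + [p,q]. For instance
  ∂[0,2,3] = [2,3] − [0,3] + [0,2],
  ∂[1,4,5] = [4,5] − [1,5] + [1,4].
The 8×2 boundary matrix has rank 2 and Smith normal form diag(1,1).

From H_k ≅ ker(∂_k) / im(∂_{k+1}) we obtain:

  H_0: rank C_0 − rank ∂_1 = 6 − 5 = 1, and the invariant factors of ∂_1 are all 1, so H_0 = Z.
  H_1: rank ker ∂_1 − rank ∂_2 = (8 − 5) − 2 = 1, and the invariant factors of ∂_2 are all 1, so H_1 = Z.
  H_2: rank ker ∂_2 − rank ∂_3 = (2 − 2) − 0 = 0, and there is no ∂_3, so H_2 = 0.

As a check, the Euler characteristic is 6 − 8 + 2 = 0, which agrees with 1 − 1 + 0 = 0.

H_0 = Z,  H_1 = Z,  H_2 = 0.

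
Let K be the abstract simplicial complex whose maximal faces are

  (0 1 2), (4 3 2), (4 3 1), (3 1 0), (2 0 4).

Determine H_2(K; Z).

H_2 ≅ 0.

Take the total order 0 < 1 < 2 < 3 < 4 on the vertex set. Then K (dimension 2) consists of the simplices:

  0-simplices (5): [0], [1], [2], [3], [4]
  1-simplices (10): [0,1], [0,2], [0,3], [0,4], [1,2], [1,3], [1,4], [2,3], [2,4], [3,4]
  2-simplices (5): [0,1,2], [0,1,3], [0,2,4], [1,3,4], [2,3,4]

Hence C_0 ≅ Z^5, C_1 ≅ Z^10, C_2 ≅ Z^5.

The boundary map ∂_1: C_1 → C_0 is given by ∂[p,q] = [q] − [p].
This gives a 5×10 integer matrix of rank 4; reducing to Smith normal form yields diagonal entries (1,1,1,1).

The boundary map ∂_2: C_2 → C_1 acts by ∂[p,q,r] = [q,r] − [p,r] + [p,q]. For instance
  ∂[1,3,4] = [3,4] − [1,4] + [1,3],
  ∂[0,1,3] = [1,3] − [0,3] + [0,1].
The 10×5 boundary matrix has rank 5 and Smith normal form diag(1,1,1,1,1).

Computing H_k = (kernel of ∂_k) / (image of ∂_{k+1}):

  H_2: rank ker ∂_2 − rank ∂_3 = (5 − 5) − 0 = 0, and there is no ∂_3, so H_2 ≅ 0.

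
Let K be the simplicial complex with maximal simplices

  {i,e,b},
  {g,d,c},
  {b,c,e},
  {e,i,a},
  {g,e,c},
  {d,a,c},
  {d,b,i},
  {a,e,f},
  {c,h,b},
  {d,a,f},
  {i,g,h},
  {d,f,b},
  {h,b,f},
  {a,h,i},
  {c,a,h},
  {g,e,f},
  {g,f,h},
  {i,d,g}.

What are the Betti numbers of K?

Take the total order a < b < c < d < e < f < g < h < i on the vertex set. Then K (dimension 2) consists of the simplices:

  0-simplices (9): a, b, c, d, e, f, g, h, i
  1-simplices (27): ac, ad, ae, af, ah, ai, bc, bd, be, bf, bh, bi, cd, ce, cg, ch, df, dg, di, ef, eg, ei, fg, fh, gh, gi, hi
  2-simplices (18): acd, ach, adf, aef, aei, ahi, bce, bch, bdf, bdi, bei, bfh, cdg, ceg, dgi, efg, fgh, ghi

so the chain groups are C_0 ≅ Z^9, C_1 ≅ Z^27, C_2 ≅ Z^18.

The boundary map ∂_1: C_1 → C_0 sends each edge [p,q] (with p < q) to q − p. For instance
  ∂cd = d − c.
The resulting 9×27 matrix has rank 8, and its Smith normal form has invariant factors (1,1,1,1,1,1,1,1).

∂_2: C_2 → C_1 sends each 2-simplex [p,q,r] to [q,r] − [p,r] + [p,q]. For instance
  ∂bch = ch − bh + bc,
  ∂ach = ch − ah + ac.
The resulting 27×18 matrix has rank 17, and its Smith normal form has invariant factors (1,1,1,1,1,1,1,1,1,1,1,1,1,1,1,1,1).

From H_k ≅ ker(∂_k) / im(∂_{k+1}) we obtain:

  H_0: rank C_0 − rank ∂_1 = 9 − 8 = 1, and the invariant factors of ∂_1 are all 1, so H_0 = Z.
  H_1: rank ker ∂_1 − rank ∂_2 = (27 − 8) − 17 = 2, and the invariant factors of ∂_2 are all 1, so H_1 = Z^2.
  H_2: rank ker ∂_2 − rank ∂_3 = (18 − 17) − 0 = 1, and there is no ∂_3, so H_2 = Z.

Hence the Betti numbers are b_0 = 1, b_1 = 2, b_2 = 1.

b_0 = 1, b_1 = 2, b_2 = 1.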